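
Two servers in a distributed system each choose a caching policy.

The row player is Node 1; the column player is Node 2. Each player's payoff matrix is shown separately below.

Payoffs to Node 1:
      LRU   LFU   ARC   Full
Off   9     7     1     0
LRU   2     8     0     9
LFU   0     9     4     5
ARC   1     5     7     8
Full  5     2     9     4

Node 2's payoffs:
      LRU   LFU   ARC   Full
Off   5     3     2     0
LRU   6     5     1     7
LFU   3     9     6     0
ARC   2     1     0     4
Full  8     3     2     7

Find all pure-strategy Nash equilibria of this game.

Node 1 against LRU: payoffs 9, 2, 0, 1, 5 → best response Off.
Node 1 against LFU: payoffs 7, 8, 9, 5, 2 → best response LFU.
Node 1 against ARC: payoffs 1, 0, 4, 7, 9 → best response Full.
Node 1 against Full: payoffs 0, 9, 5, 8, 4 → best response LRU.
Node 2 against Off: payoffs 5, 3, 2, 0 → best response LRU.
Node 2 against LRU: payoffs 6, 5, 1, 7 → best response Full.
Node 2 against LFU: payoffs 3, 9, 6, 0 → best response LFU.
Node 2 against ARC: payoffs 2, 1, 0, 4 → best response Full.
Node 2 against Full: payoffs 8, 3, 2, 7 → best response LRU.
Mutual best responses: (Off, LRU); (LRU, Full); (LFU, LFU).

Pure-strategy Nash equilibria: (Off, LRU); (LRU, Full); (LFU, LFU)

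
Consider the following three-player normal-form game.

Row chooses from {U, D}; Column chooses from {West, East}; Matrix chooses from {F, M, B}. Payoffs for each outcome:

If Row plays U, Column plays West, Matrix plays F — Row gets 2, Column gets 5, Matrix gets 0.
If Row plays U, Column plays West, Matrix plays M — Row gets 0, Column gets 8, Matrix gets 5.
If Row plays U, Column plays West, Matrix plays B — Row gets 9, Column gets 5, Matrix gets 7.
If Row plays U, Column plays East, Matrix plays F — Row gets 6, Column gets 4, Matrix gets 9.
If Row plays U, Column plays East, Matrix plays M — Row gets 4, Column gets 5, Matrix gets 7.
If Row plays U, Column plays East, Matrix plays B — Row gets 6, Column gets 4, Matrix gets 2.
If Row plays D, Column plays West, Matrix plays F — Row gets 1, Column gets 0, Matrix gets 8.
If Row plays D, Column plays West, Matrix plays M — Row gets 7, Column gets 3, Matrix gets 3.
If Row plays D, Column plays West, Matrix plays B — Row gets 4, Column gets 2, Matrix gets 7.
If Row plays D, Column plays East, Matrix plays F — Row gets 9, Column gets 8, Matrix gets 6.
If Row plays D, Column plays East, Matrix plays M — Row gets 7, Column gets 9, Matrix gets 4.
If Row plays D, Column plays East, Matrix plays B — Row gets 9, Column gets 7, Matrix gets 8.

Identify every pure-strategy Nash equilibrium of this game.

(U, West, B), (D, East, B)

(U, West, F): Matrix can switch to M (0 → 5). Not NE.
(U, West, M): Row can switch to D (0 → 7). Not NE.
(U, West, B): Row gets 9, best alternative 4; Column gets 5, best alternative 4; Matrix gets 7, best alternative 5. No profitable deviation — NE.
(U, East, F): Row can switch to D (6 → 9). Not NE.
(U, East, M): Row can switch to D (4 → 7). Not NE.
(U, East, B): Row can switch to D (6 → 9). Not NE.
(D, West, F): Row can switch to U (1 → 2). Not NE.
(D, West, M): Column can switch to East (3 → 9). Not NE.
(D, West, B): Row can switch to U (4 → 9). Not NE.
(D, East, F): Matrix can switch to B (6 → 8). Not NE.
(D, East, M): Matrix can switch to F (4 → 6). Not NE.
(D, East, B): Row gets 9, best alternative 6; Column gets 7, best alternative 2; Matrix gets 8, best alternative 6. No profitable deviation — NE.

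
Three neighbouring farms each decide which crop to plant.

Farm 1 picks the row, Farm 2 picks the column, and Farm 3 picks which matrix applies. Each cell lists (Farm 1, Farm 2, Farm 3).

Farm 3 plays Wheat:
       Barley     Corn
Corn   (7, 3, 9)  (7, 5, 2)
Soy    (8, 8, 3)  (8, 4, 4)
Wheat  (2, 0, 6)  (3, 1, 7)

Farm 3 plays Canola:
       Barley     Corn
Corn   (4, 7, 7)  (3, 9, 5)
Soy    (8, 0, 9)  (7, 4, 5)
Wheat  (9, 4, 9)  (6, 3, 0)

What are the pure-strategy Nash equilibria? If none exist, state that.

For each strategy profile, look for a profitable unilateral deviation.
(Corn, Barley, Wheat): Farm 1 can switch to Soy (7 → 8). Not NE.
(Corn, Barley, Canola): Farm 1 can switch to Soy (4 → 8). Not NE.
(Corn, Corn, Wheat): Farm 1 can switch to Soy (7 → 8). Not NE.
(Corn, Corn, Canola): Farm 1 can switch to Soy (3 → 7). Not NE.
(Soy, Barley, Wheat): Farm 3 can switch to Canola (3 → 9). Not NE.
(Soy, Barley, Canola): Farm 1 can switch to Wheat (8 → 9). Not NE.
(Soy, Corn, Wheat): Farm 2 can switch to Barley (4 → 8). Not NE.
(Soy, Corn, Canola): Farm 1 gets 7, best alternative 6; Farm 2 gets 4, best alternative 0; Farm 3 gets 5, best alternative 4. No profitable deviation — NE.
(Wheat, Barley, Wheat): Farm 1 can switch to Corn (2 → 7). Not NE.
(Wheat, Barley, Canola): Farm 1 gets 9, best alternative 8; Farm 2 gets 4, best alternative 3; Farm 3 gets 9, best alternative 6. No profitable deviation — NE.
(Wheat, Corn, Wheat): Farm 1 can switch to Corn (3 → 7). Not NE.
(Wheat, Corn, Canola): Farm 1 can switch to Soy (6 → 7). Not NE.

(Soy, Corn, Canola) and (Wheat, Barley, Canola)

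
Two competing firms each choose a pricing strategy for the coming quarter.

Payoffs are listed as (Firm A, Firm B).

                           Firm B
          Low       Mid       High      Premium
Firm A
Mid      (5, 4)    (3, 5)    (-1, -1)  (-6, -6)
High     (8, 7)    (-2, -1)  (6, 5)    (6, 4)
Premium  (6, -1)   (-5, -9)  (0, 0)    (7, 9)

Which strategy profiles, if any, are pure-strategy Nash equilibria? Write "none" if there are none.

Firm A against Low: payoffs 5, 8, 6 → best response High.
Firm A against Mid: payoffs 3, -2, -5 → best response Mid.
Firm A against High: payoffs -1, 6, 0 → best response High.
Firm A against Premium: payoffs -6, 6, 7 → best response Premium.
Firm B against Mid: payoffs 4, 5, -1, -6 → best response Mid.
Firm B against High: payoffs 7, -1, 5, 4 → best response Low.
Firm B against Premium: payoffs -1, -9, 0, 9 → best response Premium.
Mutual best responses: (Mid, Mid); (High, Low); (Premium, Premium).

(Mid, Mid); (High, Low); (Premium, Premium)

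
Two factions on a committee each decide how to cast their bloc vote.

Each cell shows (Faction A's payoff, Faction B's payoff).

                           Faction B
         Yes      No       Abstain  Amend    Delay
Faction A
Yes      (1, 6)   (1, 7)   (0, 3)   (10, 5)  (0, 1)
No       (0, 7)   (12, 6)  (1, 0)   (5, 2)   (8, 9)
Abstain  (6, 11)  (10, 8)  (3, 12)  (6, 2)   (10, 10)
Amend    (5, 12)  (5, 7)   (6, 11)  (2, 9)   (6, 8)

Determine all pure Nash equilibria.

Faction A against Yes: payoffs 1, 0, 6, 5 → best response Abstain.
Faction A against No: payoffs 1, 12, 10, 5 → best response No.
Faction A against Abstain: payoffs 0, 1, 3, 6 → best response Amend.
Faction A against Amend: payoffs 10, 5, 6, 2 → best response Yes.
Faction A against Delay: payoffs 0, 8, 10, 6 → best response Abstain.
Faction B against Yes: payoffs 6, 7, 3, 5, 1 → best response No.
Faction B against No: payoffs 7, 6, 0, 2, 9 → best response Delay.
Faction B against Abstain: payoffs 11, 8, 12, 2, 10 → best response Abstain.
Faction B against Amend: payoffs 12, 7, 11, 9, 8 → best response Yes.
No profile is a mutual best response for all players.

none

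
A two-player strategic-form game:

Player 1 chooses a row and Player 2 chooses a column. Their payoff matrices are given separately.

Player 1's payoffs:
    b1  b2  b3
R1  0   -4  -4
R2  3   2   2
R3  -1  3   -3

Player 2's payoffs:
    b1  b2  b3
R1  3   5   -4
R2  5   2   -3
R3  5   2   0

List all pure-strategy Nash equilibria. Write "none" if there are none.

(R1, b1): Player 1 can switch to R2 (0 → 3). Not NE.
(R1, b2): Player 1 can switch to R2 (-4 → 2). Not NE.
(R1, b3): Player 1 can switch to R2 (-4 → 2). Not NE.
(R2, b1): Player 1 gets 3, best alternative 0; Player 2 gets 5, best alternative 2. No profitable deviation — NE.
(R2, b2): Player 1 can switch to R3 (2 → 3). Not NE.
(R2, b3): Player 2 can switch to b1 (-3 → 5). Not NE.
(R3, b1): Player 1 can switch to R1 (-1 → 0). Not NE.
(R3, b2): Player 2 can switch to b1 (2 → 5). Not NE.
(R3, b3): Player 1 can switch to R2 (-3 → 2). Not NE.

Pure NE: (R2, b1)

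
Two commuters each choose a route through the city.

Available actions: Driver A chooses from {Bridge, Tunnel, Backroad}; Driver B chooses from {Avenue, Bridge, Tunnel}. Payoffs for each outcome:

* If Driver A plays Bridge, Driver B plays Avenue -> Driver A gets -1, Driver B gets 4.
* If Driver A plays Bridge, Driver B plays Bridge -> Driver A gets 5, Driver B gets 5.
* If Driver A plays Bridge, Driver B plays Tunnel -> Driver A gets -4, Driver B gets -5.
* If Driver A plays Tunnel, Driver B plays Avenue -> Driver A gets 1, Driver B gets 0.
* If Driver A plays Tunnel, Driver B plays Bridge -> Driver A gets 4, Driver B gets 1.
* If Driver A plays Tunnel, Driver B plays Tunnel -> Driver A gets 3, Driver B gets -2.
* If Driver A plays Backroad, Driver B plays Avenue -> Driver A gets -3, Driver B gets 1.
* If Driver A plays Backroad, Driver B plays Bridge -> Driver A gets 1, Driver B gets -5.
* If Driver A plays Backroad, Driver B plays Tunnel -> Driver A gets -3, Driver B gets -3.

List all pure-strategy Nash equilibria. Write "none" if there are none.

Mark each player's best response to every combination of opponents' strategies; a profile where every player is best-responding is a pure Nash equilibrium.
Driver A against Avenue: payoffs -1, 1, -3 → best response Tunnel.
Driver A against Bridge: payoffs 5, 4, 1 → best response Bridge.
Driver A against Tunnel: payoffs -4, 3, -3 → best response Tunnel.
Driver B against Bridge: payoffs 4, 5, -5 → best response Bridge.
Driver B against Tunnel: payoffs 0, 1, -2 → best response Bridge.
Driver B against Backroad: payoffs 1, -5, -3 → best response Avenue.
Mutual best responses: (Bridge, Bridge).

The unique pure-strategy Nash equilibrium is (Bridge, Bridge).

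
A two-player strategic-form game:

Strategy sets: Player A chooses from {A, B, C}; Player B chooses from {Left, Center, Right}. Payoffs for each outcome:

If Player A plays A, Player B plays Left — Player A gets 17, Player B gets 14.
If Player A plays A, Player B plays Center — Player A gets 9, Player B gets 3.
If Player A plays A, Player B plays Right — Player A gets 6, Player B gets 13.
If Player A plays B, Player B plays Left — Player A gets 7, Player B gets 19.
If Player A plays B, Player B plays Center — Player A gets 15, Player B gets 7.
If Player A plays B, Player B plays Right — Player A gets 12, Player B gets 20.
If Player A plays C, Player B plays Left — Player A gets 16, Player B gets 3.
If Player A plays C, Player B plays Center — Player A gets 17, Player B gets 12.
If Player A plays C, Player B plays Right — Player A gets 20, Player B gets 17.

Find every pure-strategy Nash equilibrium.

Pure-strategy Nash equilibria: (A, Left), (C, Right)

Player A against Left: payoffs 17, 7, 16 → best response A.
Player A against Center: payoffs 9, 15, 17 → best response C.
Player A against Right: payoffs 6, 12, 20 → best response C.
Player B against A: payoffs 14, 3, 13 → best response Left.
Player B against B: payoffs 19, 7, 20 → best response Right.
Player B against C: payoffs 3, 12, 17 → best response Right.
Mutual best responses: (A, Left); (C, Right).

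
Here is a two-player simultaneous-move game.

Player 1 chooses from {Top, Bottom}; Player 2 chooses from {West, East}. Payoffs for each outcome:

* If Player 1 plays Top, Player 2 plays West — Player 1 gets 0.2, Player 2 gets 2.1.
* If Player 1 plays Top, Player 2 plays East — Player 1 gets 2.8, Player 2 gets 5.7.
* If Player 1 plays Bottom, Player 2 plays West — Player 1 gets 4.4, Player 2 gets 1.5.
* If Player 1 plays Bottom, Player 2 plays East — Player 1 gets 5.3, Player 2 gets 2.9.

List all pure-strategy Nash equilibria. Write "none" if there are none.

Mark each player's best response to every combination of opponents' strategies; a profile where every player is best-responding is a pure Nash equilibrium.
Player 1 against West: payoffs 0.2, 4.4 → best response Bottom.
Player 1 against East: payoffs 2.8, 5.3 → best response Bottom.
Player 2 against Top: payoffs 2.1, 5.7 → best response East.
Player 2 against Bottom: payoffs 1.5, 2.9 → best response East.
Mutual best responses: (Bottom, East).

Pure NE: (Bottom, East)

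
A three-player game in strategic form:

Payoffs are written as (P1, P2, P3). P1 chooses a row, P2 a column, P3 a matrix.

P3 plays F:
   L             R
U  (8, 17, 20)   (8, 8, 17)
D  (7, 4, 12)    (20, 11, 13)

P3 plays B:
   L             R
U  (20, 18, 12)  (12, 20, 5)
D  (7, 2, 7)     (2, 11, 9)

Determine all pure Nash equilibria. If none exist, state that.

P1 against (L, F): payoffs 8, 7 → best response U.
P1 against (L, B): payoffs 20, 7 → best response U.
P1 against (R, F): payoffs 8, 20 → best response D.
P1 against (R, B): payoffs 12, 2 → best response U.
P2 against (U, F): payoffs 17, 8 → best response L.
P2 against (U, B): payoffs 18, 20 → best response R.
P2 against (D, F): payoffs 4, 11 → best response R.
P2 against (D, B): payoffs 2, 11 → best response R.
P3 against (U, L): payoffs 20, 12 → best response F.
P3 against (U, R): payoffs 17, 5 → best response F.
P3 against (D, L): payoffs 12, 7 → best response F.
P3 against (D, R): payoffs 13, 9 → best response F.
Mutual best responses: (U, L, F); (D, R, F).

The pure Nash equilibria are (U, L, F); (D, R, F).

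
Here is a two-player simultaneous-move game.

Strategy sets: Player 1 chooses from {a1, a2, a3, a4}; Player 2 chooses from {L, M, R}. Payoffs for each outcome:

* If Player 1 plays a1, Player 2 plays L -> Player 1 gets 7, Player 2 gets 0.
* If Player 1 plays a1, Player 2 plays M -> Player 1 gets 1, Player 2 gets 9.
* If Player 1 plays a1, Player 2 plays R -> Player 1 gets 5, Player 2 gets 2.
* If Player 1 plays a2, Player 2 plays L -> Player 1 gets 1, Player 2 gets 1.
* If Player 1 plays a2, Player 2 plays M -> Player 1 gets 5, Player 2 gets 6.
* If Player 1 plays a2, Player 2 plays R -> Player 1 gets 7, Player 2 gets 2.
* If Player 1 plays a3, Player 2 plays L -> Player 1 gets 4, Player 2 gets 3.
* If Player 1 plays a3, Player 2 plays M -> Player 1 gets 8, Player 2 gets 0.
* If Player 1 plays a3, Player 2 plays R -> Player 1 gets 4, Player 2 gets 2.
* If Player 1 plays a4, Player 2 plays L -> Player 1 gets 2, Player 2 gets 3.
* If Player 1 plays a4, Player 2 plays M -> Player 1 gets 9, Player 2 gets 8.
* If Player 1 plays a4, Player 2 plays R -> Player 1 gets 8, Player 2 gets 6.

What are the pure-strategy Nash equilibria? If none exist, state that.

Check each profile: it is a Nash equilibrium iff no player can strictly gain by switching unilaterally.
(a1, L): Player 2 can switch to M (0 → 9). Not NE.
(a1, M): Player 1 can switch to a2 (1 → 5). Not NE.
(a1, R): Player 1 can switch to a2 (5 → 7). Not NE.
(a2, L): Player 1 can switch to a1 (1 → 7). Not NE.
(a2, M): Player 1 can switch to a3 (5 → 8). Not NE.
(a2, R): Player 1 can switch to a4 (7 → 8). Not NE.
(a3, L): Player 1 can switch to a1 (4 → 7). Not NE.
(a3, M): Player 1 can switch to a4 (8 → 9). Not NE.
(a4, M): Player 1 gets 9, best alternative 8; Player 2 gets 8, best alternative 6. No profitable deviation — NE.
(The remaining 3 profiles each have a profitable deviation by the same check.)

The unique pure-strategy Nash equilibrium is (a4, M).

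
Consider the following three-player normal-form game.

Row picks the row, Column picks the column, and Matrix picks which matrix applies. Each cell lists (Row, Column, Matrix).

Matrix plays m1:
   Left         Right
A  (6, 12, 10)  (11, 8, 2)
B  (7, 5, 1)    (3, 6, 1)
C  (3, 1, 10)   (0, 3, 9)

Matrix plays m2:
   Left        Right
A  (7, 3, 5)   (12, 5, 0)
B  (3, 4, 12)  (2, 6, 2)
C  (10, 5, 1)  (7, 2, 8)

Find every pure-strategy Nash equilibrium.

none

Row against (Left, m1): payoffs 6, 7, 3 → best response B.
Row against (Left, m2): payoffs 7, 3, 10 → best response C.
Row against (Right, m1): payoffs 11, 3, 0 → best response A.
Row against (Right, m2): payoffs 12, 2, 7 → best response A.
Column against (A, m1): payoffs 12, 8 → best response Left.
Column against (A, m2): payoffs 3, 5 → best response Right.
Column against (B, m1): payoffs 5, 6 → best response Right.
Column against (B, m2): payoffs 4, 6 → best response Right.
Column against (C, m1): payoffs 1, 3 → best response Right.
Column against (C, m2): payoffs 5, 2 → best response Left.
Matrix against (A, Left): payoffs 10, 5 → best response m1.
Matrix against (A, Right): payoffs 2, 0 → best response m1.
Matrix against (B, Left): payoffs 1, 12 → best response m2.
Matrix against (B, Right): payoffs 1, 2 → best response m2.
Matrix against (C, Left): payoffs 10, 1 → best response m1.
Matrix against (C, Right): payoffs 9, 8 → best response m1.
No profile is a mutual best response for all players.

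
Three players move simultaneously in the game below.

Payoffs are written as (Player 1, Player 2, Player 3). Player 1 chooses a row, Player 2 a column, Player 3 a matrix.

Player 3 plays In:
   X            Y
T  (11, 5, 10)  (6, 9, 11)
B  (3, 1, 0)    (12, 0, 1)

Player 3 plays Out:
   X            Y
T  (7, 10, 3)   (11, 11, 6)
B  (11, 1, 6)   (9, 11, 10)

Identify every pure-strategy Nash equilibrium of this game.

(T, X, In): Player 2 can switch to Y (5 → 9). Not NE.
(T, X, Out): Player 1 can switch to B (7 → 11). Not NE.
(T, Y, In): Player 1 can switch to B (6 → 12). Not NE.
(T, Y, Out): Player 3 can switch to In (6 → 11). Not NE.
(B, X, In): Player 1 can switch to T (3 → 11). Not NE.
(B, X, Out): Player 2 can switch to Y (1 → 11). Not NE.
(B, Y, In): Player 2 can switch to X (0 → 1). Not NE.
(B, Y, Out): Player 1 can switch to T (9 → 11). Not NE.

none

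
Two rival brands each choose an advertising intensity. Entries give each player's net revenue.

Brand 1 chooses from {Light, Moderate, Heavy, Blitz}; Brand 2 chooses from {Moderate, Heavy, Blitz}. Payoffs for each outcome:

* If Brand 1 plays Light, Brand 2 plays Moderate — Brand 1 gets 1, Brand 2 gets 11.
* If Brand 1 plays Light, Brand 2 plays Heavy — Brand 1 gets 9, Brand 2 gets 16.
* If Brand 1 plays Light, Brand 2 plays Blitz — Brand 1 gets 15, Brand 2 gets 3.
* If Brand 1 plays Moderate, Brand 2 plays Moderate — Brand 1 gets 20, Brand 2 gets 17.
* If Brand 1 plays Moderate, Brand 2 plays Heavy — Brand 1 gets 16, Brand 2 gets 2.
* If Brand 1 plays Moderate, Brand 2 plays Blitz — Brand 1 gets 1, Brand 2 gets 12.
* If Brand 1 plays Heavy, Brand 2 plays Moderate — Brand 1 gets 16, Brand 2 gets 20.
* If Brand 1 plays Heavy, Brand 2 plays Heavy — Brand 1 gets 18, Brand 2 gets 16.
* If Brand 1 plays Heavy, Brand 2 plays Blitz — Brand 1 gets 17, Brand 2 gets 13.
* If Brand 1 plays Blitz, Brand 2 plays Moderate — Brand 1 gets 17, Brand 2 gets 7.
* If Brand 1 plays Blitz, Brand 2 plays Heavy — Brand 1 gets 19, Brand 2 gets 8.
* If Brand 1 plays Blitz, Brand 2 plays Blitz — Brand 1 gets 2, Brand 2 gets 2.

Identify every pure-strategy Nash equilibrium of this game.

(Moderate, Moderate) and (Blitz, Heavy)

Brand 1 against Moderate: payoffs 1, 20, 16, 17 → best response Moderate.
Brand 1 against Heavy: payoffs 9, 16, 18, 19 → best response Blitz.
Brand 1 against Blitz: payoffs 15, 1, 17, 2 → best response Heavy.
Brand 2 against Light: payoffs 11, 16, 3 → best response Heavy.
Brand 2 against Moderate: payoffs 17, 2, 12 → best response Moderate.
Brand 2 against Heavy: payoffs 20, 16, 13 → best response Moderate.
Brand 2 against Blitz: payoffs 7, 8, 2 → best response Heavy.
Mutual best responses: (Moderate, Moderate); (Blitz, Heavy).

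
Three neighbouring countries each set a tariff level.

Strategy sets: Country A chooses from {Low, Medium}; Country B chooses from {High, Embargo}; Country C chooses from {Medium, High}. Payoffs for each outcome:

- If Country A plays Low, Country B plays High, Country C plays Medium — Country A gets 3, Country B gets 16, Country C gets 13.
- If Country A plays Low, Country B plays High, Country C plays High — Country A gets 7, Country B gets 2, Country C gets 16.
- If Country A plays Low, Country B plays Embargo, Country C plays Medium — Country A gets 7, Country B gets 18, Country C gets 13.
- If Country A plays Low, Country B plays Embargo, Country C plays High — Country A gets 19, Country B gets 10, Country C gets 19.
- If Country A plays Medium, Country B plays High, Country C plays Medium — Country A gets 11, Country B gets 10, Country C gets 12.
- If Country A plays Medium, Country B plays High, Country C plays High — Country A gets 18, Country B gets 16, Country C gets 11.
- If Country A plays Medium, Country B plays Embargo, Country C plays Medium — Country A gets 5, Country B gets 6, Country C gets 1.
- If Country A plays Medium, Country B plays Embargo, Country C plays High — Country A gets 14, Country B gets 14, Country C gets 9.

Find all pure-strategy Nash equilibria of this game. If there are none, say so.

For each strategy profile, look for a profitable unilateral deviation.
(Low, High, Medium): Country A can switch to Medium (3 → 11). Not NE.
(Low, High, High): Country A can switch to Medium (7 → 18). Not NE.
(Low, Embargo, Medium): Country C can switch to High (13 → 19). Not NE.
(Low, Embargo, High): Country A gets 19, best alternative 14; Country B gets 10, best alternative 2; Country C gets 19, best alternative 13. No profitable deviation — NE.
(Medium, High, Medium): Country A gets 11, best alternative 3; Country B gets 10, best alternative 6; Country C gets 12, best alternative 11. No profitable deviation — NE.
(Medium, High, High): Country C can switch to Medium (11 → 12). Not NE.
(Medium, Embargo, Medium): Country A can switch to Low (5 → 7). Not NE.
(Medium, Embargo, High): Country A can switch to Low (14 → 19). Not NE.

(Low, Embargo, High) and (Medium, High, Medium)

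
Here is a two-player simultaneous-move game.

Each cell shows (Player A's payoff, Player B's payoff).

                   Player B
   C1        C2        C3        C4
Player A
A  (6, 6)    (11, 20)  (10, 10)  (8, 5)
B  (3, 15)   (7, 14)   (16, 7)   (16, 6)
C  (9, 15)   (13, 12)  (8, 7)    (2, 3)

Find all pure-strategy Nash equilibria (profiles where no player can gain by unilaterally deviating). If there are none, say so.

Pure NE: (C, C1)

Player A against C1: payoffs 6, 3, 9 → best response C.
Player A against C2: payoffs 11, 7, 13 → best response C.
Player A against C3: payoffs 10, 16, 8 → best response B.
Player A against C4: payoffs 8, 16, 2 → best response B.
Player B against A: payoffs 6, 20, 10, 5 → best response C2.
Player B against B: payoffs 15, 14, 7, 6 → best response C1.
Player B against C: payoffs 15, 12, 7, 3 → best response C1.
Mutual best responses: (C, C1).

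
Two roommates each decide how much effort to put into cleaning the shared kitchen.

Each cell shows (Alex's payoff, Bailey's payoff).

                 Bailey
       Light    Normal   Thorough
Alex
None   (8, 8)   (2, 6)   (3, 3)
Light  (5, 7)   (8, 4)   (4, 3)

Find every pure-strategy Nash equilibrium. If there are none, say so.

The unique pure-strategy Nash equilibrium is (None, Light).

Check each profile: it is a Nash equilibrium iff no player can strictly gain by switching unilaterally.
(None, Light): Alex gets 8, best alternative 5; Bailey gets 8, best alternative 6. No profitable deviation — NE.
(None, Normal): Alex can switch to Light (2 → 8). Not NE.
(None, Thorough): Alex can switch to Light (3 → 4). Not NE.
(Light, Light): Alex can switch to None (5 → 8). Not NE.
(Light, Normal): Bailey can switch to Light (4 → 7). Not NE.
(Light, Thorough): Bailey can switch to Light (3 → 7). Not NE.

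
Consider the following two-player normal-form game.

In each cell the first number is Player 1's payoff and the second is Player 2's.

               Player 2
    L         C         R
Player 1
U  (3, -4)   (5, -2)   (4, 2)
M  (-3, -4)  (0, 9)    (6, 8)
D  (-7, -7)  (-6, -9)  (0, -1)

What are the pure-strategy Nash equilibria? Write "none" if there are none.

No pure-strategy Nash equilibrium.

Player 1 against L: payoffs 3, -3, -7 → best response U.
Player 1 against C: payoffs 5, 0, -6 → best response U.
Player 1 against R: payoffs 4, 6, 0 → best response M.
Player 2 against U: payoffs -4, -2, 2 → best response R.
Player 2 against M: payoffs -4, 9, 8 → best response C.
Player 2 against D: payoffs -7, -9, -1 → best response R.
No profile is a mutual best response for all players.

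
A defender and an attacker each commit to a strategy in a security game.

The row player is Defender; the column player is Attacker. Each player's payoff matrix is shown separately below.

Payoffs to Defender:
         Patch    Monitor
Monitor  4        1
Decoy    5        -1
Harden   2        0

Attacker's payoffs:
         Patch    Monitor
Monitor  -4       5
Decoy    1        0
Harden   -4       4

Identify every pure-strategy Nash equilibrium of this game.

Check each profile: it is a Nash equilibrium iff no player can strictly gain by switching unilaterally.
(Monitor, Patch): Defender can switch to Decoy (4 → 5). Not NE.
(Monitor, Monitor): Defender gets 1, best alternative 0; Attacker gets 5, best alternative -4. No profitable deviation — NE.
(Decoy, Patch): Defender gets 5, best alternative 4; Attacker gets 1, best alternative 0. No profitable deviation — NE.
(Decoy, Monitor): Defender can switch to Monitor (-1 → 1). Not NE.
(Harden, Patch): Defender can switch to Monitor (2 → 4). Not NE.
(Harden, Monitor): Defender can switch to Monitor (0 → 1). Not NE.

Pure-strategy Nash equilibria: (Monitor, Monitor) and (Decoy, Patch)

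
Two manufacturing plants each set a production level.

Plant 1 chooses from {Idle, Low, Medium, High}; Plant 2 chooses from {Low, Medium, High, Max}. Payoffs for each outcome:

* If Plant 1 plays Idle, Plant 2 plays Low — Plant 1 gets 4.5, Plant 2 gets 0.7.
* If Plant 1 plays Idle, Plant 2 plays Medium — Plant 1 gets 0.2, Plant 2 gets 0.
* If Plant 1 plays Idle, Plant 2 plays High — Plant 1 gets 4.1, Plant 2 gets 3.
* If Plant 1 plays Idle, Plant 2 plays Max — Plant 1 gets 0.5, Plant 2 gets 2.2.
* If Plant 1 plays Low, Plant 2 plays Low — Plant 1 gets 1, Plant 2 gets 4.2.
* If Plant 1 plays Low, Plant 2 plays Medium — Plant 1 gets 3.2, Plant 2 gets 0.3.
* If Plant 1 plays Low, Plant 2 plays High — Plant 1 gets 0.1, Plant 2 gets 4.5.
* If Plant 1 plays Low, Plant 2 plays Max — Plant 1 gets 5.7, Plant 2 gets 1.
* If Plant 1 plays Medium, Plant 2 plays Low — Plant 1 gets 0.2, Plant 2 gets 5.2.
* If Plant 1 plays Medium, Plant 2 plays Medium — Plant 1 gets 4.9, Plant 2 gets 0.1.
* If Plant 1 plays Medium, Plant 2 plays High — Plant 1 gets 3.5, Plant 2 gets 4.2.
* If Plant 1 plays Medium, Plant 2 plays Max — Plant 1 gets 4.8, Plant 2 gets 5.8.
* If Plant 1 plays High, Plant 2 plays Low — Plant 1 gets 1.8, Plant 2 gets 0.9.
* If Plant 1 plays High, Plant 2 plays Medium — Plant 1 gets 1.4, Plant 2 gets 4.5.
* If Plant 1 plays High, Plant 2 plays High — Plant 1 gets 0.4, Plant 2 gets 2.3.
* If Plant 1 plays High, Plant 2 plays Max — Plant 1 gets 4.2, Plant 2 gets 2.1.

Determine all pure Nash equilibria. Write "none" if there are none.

Pure NE: (Idle, High)

Plant 1 against Low: payoffs 4.5, 1, 0.2, 1.8 → best response Idle.
Plant 1 against Medium: payoffs 0.2, 3.2, 4.9, 1.4 → best response Medium.
Plant 1 against High: payoffs 4.1, 0.1, 3.5, 0.4 → best response Idle.
Plant 1 against Max: payoffs 0.5, 5.7, 4.8, 4.2 → best response Low.
Plant 2 against Idle: payoffs 0.7, 0, 3, 2.2 → best response High.
Plant 2 against Low: payoffs 4.2, 0.3, 4.5, 1 → best response High.
Plant 2 against Medium: payoffs 5.2, 0.1, 4.2, 5.8 → best response Max.
Plant 2 against High: payoffs 0.9, 4.5, 2.3, 2.1 → best response Medium.
Mutual best responses: (Idle, High).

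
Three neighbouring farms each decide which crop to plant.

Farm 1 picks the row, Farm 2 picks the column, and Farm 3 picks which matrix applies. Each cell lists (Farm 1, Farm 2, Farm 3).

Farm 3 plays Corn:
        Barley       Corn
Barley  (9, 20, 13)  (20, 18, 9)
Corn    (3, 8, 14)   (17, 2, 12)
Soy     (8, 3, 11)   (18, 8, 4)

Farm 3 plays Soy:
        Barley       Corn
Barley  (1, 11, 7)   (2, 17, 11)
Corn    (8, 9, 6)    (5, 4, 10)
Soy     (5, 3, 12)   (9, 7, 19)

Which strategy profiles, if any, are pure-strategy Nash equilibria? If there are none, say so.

The pure Nash equilibria are (Barley, Barley, Corn), (Soy, Corn, Soy).

Mark each player's best response to every combination of opponents' strategies; a profile where every player is best-responding is a pure Nash equilibrium.
Farm 1 against (Barley, Corn): payoffs 9, 3, 8 → best response Barley.
Farm 1 against (Barley, Soy): payoffs 1, 8, 5 → best response Corn.
Farm 1 against (Corn, Corn): payoffs 20, 17, 18 → best response Barley.
Farm 1 against (Corn, Soy): payoffs 2, 5, 9 → best response Soy.
Farm 2 against (Barley, Corn): payoffs 20, 18 → best response Barley.
Farm 2 against (Barley, Soy): payoffs 11, 17 → best response Corn.
Farm 2 against (Corn, Corn): payoffs 8, 2 → best response Barley.
Farm 2 against (Corn, Soy): payoffs 9, 4 → best response Barley.
Farm 2 against (Soy, Corn): payoffs 3, 8 → best response Corn.
Farm 2 against (Soy, Soy): payoffs 3, 7 → best response Corn.
Farm 3 against (Barley, Barley): payoffs 13, 7 → best response Corn.
Farm 3 against (Barley, Corn): payoffs 9, 11 → best response Soy.
Farm 3 against (Corn, Barley): payoffs 14, 6 → best response Corn.
Farm 3 against (Corn, Corn): payoffs 12, 10 → best response Corn.
Farm 3 against (Soy, Barley): payoffs 11, 12 → best response Soy.
Farm 3 against (Soy, Corn): payoffs 4, 19 → best response Soy.
Mutual best responses: (Barley, Barley, Corn); (Soy, Corn, Soy).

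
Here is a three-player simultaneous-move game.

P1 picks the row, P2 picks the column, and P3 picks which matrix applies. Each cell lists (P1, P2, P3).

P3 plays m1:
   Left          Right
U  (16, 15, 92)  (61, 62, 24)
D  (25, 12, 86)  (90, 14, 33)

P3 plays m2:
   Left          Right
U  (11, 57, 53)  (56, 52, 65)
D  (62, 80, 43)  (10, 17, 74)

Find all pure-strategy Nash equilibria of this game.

none

(U, Left, m1): P1 can switch to D (16 → 25). Not NE.
(U, Left, m2): P1 can switch to D (11 → 62). Not NE.
(U, Right, m1): P1 can switch to D (61 → 90). Not NE.
(U, Right, m2): P2 can switch to Left (52 → 57). Not NE.
(D, Left, m1): P2 can switch to Right (12 → 14). Not NE.
(D, Left, m2): P3 can switch to m1 (43 → 86). Not NE.
(D, Right, m1): P3 can switch to m2 (33 → 74). Not NE.
(D, Right, m2): P1 can switch to U (10 → 56). Not NE.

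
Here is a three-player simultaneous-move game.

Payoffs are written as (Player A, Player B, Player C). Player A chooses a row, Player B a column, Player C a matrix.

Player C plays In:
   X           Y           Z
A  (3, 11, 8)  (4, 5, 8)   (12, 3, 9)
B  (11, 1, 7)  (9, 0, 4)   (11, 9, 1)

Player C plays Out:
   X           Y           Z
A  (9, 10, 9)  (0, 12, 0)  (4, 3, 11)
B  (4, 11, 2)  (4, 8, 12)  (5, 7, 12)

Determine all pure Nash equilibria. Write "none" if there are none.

No pure-strategy Nash equilibrium.

(A, X, In): Player A can switch to B (3 → 11). Not NE.
(A, X, Out): Player B can switch to Y (10 → 12). Not NE.
(A, Y, In): Player A can switch to B (4 → 9). Not NE.
(A, Y, Out): Player A can switch to B (0 → 4). Not NE.
(A, Z, In): Player B can switch to X (3 → 11). Not NE.
(A, Z, Out): Player A can switch to B (4 → 5). Not NE.
(B, X, In): Player B can switch to Z (1 → 9). Not NE.
(B, X, Out): Player A can switch to A (4 → 9). Not NE.
(B, Y, In): Player B can switch to X (0 → 1). Not NE.
(B, Y, Out): Player B can switch to X (8 → 11). Not NE.
(The remaining 2 profiles each have a profitable deviation by the same check.)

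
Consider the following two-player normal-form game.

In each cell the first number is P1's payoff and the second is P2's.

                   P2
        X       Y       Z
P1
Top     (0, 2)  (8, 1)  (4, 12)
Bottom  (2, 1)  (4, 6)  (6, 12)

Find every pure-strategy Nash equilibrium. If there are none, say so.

P1 against X: payoffs 0, 2 → best response Bottom.
P1 against Y: payoffs 8, 4 → best response Top.
P1 against Z: payoffs 4, 6 → best response Bottom.
P2 against Top: payoffs 2, 1, 12 → best response Z.
P2 against Bottom: payoffs 1, 6, 12 → best response Z.
Mutual best responses: (Bottom, Z).

The unique pure-strategy Nash equilibrium is (Bottom, Z).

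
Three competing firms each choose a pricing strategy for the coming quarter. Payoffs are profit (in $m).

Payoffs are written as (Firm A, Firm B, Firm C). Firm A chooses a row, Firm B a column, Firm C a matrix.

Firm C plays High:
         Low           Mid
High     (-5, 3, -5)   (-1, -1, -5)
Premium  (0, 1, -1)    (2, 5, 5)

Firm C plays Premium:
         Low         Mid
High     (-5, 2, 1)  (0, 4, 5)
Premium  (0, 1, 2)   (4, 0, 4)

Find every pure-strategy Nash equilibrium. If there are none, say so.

Check each profile: it is a Nash equilibrium iff no player can strictly gain by switching unilaterally.
(High, Low, High): Firm A can switch to Premium (-5 → 0). Not NE.
(High, Low, Premium): Firm A can switch to Premium (-5 → 0). Not NE.
(High, Mid, High): Firm A can switch to Premium (-1 → 2). Not NE.
(High, Mid, Premium): Firm A can switch to Premium (0 → 4). Not NE.
(Premium, Low, High): Firm B can switch to Mid (1 → 5). Not NE.
(Premium, Low, Premium): Firm A gets 0, best alternative -5; Firm B gets 1, best alternative 0; Firm C gets 2, best alternative -1. No profitable deviation — NE.
(Premium, Mid, High): Firm A gets 2, best alternative -1; Firm B gets 5, best alternative 1; Firm C gets 5, best alternative 4. No profitable deviation — NE.
(Premium, Mid, Premium): Firm B can switch to Low (0 → 1). Not NE.

Pure-strategy Nash equilibria: (Premium, Low, Premium); (Premium, Mid, High)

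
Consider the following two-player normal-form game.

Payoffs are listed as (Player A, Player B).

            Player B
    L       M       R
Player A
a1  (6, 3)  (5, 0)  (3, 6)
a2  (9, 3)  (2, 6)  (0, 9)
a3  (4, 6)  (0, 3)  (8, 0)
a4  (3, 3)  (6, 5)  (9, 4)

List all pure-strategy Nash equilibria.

(a4, M)

(a1, L): Player A can switch to a2 (6 → 9). Not NE.
(a1, M): Player A can switch to a4 (5 → 6). Not NE.
(a1, R): Player A can switch to a3 (3 → 8). Not NE.
(a2, L): Player B can switch to M (3 → 6). Not NE.
(a2, M): Player A can switch to a1 (2 → 5). Not NE.
(a2, R): Player A can switch to a1 (0 → 3). Not NE.
(a3, L): Player A can switch to a1 (4 → 6). Not NE.
(a3, M): Player A can switch to a1 (0 → 5). Not NE.
(a3, R): Player A can switch to a4 (8 → 9). Not NE.
(a4, L): Player A can switch to a1 (3 → 6). Not NE.
(a4, M): Player A gets 6, best alternative 5; Player B gets 5, best alternative 4. No profitable deviation — NE.
(The remaining 1 profile has a profitable deviation by the same check.)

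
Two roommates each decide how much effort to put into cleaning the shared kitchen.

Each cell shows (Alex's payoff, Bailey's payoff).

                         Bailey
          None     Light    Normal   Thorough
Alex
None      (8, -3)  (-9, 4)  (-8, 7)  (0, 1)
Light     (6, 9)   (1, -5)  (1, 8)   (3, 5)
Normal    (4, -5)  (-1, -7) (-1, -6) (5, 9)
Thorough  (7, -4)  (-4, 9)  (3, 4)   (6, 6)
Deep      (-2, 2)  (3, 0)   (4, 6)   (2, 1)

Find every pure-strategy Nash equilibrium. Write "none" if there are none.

For each player, find the best response to each opponent profile; mutual best responses are the pure NE.
Alex against None: payoffs 8, 6, 4, 7, -2 → best response None.
Alex against Light: payoffs -9, 1, -1, -4, 3 → best response Deep.
Alex against Normal: payoffs -8, 1, -1, 3, 4 → best response Deep.
Alex against Thorough: payoffs 0, 3, 5, 6, 2 → best response Thorough.
Bailey against None: payoffs -3, 4, 7, 1 → best response Normal.
Bailey against Light: payoffs 9, -5, 8, 5 → best response None.
Bailey against Normal: payoffs -5, -7, -6, 9 → best response Thorough.
Bailey against Thorough: payoffs -4, 9, 4, 6 → best response Light.
Bailey against Deep: payoffs 2, 0, 6, 1 → best response Normal.
Mutual best responses: (Deep, Normal).

(Deep, Normal)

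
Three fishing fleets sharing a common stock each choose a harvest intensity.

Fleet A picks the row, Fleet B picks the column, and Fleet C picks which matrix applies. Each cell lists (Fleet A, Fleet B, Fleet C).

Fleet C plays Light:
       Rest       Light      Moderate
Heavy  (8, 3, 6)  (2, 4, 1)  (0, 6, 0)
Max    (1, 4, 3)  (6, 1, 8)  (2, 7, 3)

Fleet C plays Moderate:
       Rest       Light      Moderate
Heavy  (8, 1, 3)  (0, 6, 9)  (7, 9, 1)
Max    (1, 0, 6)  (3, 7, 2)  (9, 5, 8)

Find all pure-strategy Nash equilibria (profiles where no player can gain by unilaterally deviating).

none

Check each profile: it is a Nash equilibrium iff no player can strictly gain by switching unilaterally.
(Heavy, Rest, Light): Fleet B can switch to Light (3 → 4). Not NE.
(Heavy, Rest, Moderate): Fleet B can switch to Light (1 → 6). Not NE.
(Heavy, Light, Light): Fleet A can switch to Max (2 → 6). Not NE.
(Heavy, Light, Moderate): Fleet A can switch to Max (0 → 3). Not NE.
(Heavy, Moderate, Light): Fleet A can switch to Max (0 → 2). Not NE.
(Heavy, Moderate, Moderate): Fleet A can switch to Max (7 → 9). Not NE.
(Max, Rest, Light): Fleet A can switch to Heavy (1 → 8). Not NE.
(Max, Rest, Moderate): Fleet A can switch to Heavy (1 → 8). Not NE.
(The remaining 4 profiles each have a profitable deviation by the same check.)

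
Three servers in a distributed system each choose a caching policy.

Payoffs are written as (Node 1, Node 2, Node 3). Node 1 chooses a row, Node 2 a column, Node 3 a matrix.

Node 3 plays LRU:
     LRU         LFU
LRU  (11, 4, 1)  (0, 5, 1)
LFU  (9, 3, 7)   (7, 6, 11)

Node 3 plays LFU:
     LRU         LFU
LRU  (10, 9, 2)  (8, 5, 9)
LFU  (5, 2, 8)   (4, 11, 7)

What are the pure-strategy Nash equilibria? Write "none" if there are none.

The pure Nash equilibria are (LRU, LRU, LFU), (LFU, LFU, LRU).

(LRU, LRU, LRU): Node 2 can switch to LFU (4 → 5). Not NE.
(LRU, LRU, LFU): Node 1 gets 10, best alternative 5; Node 2 gets 9, best alternative 5; Node 3 gets 2, best alternative 1. No profitable deviation — NE.
(LRU, LFU, LRU): Node 1 can switch to LFU (0 → 7). Not NE.
(LRU, LFU, LFU): Node 2 can switch to LRU (5 → 9). Not NE.
(LFU, LRU, LRU): Node 1 can switch to LRU (9 → 11). Not NE.
(LFU, LRU, LFU): Node 1 can switch to LRU (5 → 10). Not NE.
(LFU, LFU, LRU): Node 1 gets 7, best alternative 0; Node 2 gets 6, best alternative 3; Node 3 gets 11, best alternative 7. No profitable deviation — NE.
(LFU, LFU, LFU): Node 1 can switch to LRU (4 → 8). Not NE.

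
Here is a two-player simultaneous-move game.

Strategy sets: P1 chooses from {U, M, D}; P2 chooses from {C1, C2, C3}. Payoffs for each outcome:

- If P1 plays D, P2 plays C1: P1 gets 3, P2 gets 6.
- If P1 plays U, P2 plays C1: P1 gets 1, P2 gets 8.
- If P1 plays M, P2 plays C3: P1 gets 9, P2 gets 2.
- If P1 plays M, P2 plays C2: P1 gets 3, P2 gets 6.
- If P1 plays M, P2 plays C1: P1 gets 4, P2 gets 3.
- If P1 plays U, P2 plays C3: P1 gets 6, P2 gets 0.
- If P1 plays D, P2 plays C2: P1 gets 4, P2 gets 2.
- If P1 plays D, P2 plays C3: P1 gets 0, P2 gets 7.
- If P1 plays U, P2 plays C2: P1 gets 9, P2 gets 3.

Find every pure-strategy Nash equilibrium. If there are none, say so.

This game has no pure Nash equilibrium.

(U, C1): P1 can switch to M (1 → 4). Not NE.
(U, C2): P2 can switch to C1 (3 → 8). Not NE.
(U, C3): P1 can switch to M (6 → 9). Not NE.
(M, C1): P2 can switch to C2 (3 → 6). Not NE.
(M, C2): P1 can switch to U (3 → 9). Not NE.
(M, C3): P2 can switch to C1 (2 → 3). Not NE.
(D, C1): P1 can switch to M (3 → 4). Not NE.
(D, C2): P1 can switch to U (4 → 9). Not NE.
(D, C3): P1 can switch to U (0 → 6). Not NE.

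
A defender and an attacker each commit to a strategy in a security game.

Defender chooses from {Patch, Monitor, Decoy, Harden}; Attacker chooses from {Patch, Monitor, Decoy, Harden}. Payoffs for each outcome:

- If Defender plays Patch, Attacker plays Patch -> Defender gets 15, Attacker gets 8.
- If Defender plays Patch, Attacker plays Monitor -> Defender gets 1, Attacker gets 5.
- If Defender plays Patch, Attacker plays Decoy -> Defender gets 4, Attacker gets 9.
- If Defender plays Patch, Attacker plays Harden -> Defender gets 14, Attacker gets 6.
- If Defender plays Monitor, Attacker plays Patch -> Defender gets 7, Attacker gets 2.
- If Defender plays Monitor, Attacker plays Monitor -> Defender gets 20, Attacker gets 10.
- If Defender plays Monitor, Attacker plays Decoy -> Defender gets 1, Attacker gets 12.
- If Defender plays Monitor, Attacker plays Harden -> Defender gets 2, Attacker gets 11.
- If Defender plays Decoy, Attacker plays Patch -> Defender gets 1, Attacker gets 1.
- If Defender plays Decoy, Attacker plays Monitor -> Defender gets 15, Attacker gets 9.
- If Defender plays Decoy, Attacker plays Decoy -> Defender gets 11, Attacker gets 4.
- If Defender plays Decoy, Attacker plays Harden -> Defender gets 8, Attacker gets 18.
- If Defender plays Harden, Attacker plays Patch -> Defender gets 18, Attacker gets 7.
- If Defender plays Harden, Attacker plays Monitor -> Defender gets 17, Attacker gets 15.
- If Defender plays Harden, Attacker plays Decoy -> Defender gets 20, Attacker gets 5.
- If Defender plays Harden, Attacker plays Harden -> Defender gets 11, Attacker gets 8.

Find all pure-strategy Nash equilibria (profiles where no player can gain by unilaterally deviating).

This game has no pure Nash equilibrium.

Defender against Patch: payoffs 15, 7, 1, 18 → best response Harden.
Defender against Monitor: payoffs 1, 20, 15, 17 → best response Monitor.
Defender against Decoy: payoffs 4, 1, 11, 20 → best response Harden.
Defender against Harden: payoffs 14, 2, 8, 11 → best response Patch.
Attacker against Patch: payoffs 8, 5, 9, 6 → best response Decoy.
Attacker against Monitor: payoffs 2, 10, 12, 11 → best response Decoy.
Attacker against Decoy: payoffs 1, 9, 4, 18 → best response Harden.
Attacker against Harden: payoffs 7, 15, 5, 8 → best response Monitor.
No profile is a mutual best response for all players.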